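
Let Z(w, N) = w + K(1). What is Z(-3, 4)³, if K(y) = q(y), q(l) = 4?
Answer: 1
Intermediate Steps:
K(y) = 4
Z(w, N) = 4 + w (Z(w, N) = w + 4 = 4 + w)
Z(-3, 4)³ = (4 - 3)³ = 1³ = 1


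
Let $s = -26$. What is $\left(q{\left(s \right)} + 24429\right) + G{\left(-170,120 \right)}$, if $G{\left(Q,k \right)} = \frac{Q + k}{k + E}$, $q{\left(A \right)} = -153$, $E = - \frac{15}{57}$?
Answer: $\frac{2209078}{91} \approx 24276.0$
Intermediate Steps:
$E = - \frac{5}{19}$ ($E = \left(-15\right) \frac{1}{57} = - \frac{5}{19} \approx -0.26316$)
$G{\left(Q,k \right)} = \frac{Q + k}{- \frac{5}{19} + k}$ ($G{\left(Q,k \right)} = \frac{Q + k}{k - \frac{5}{19}} = \frac{Q + k}{- \frac{5}{19} + k}$)
$\left(q{\left(s \right)} + 24429\right) + G{\left(-170,120 \right)} = \left(-153 + 24429\right) + \frac{19 \left(-170 + 120\right)}{-5 + 19 \cdot 120} = 24276 + 19 \frac{1}{-5 + 2280} \left(-50\right) = 24276 + 19 \cdot \frac{1}{2275} \left(-50\right) = 24276 - \frac{38}{91} = \frac{2209078}{91}$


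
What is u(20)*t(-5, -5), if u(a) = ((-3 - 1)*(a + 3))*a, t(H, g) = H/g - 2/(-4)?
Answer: -2760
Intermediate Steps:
t(H, g) = 1/2 + H/g (t(H, g) = H/g - 2*(-1/4) = H/g + 1/2 = 1/2 + H/g)
u(a) = a*(-12 - 4*a) (u(a) = (-4*(3 + a))*a = (-12 - 4*a)*a = a*(-12 - 4*a))
u(20)*t(-5, -5) = (-4*20*(3 + 20))*((-5 + (1/2)*(-5))/(-5)) = (-4*20*23)*(-(-5 - 5/2)/5) = -(-368)*(-15)/2 = -1840*3/2 = -2760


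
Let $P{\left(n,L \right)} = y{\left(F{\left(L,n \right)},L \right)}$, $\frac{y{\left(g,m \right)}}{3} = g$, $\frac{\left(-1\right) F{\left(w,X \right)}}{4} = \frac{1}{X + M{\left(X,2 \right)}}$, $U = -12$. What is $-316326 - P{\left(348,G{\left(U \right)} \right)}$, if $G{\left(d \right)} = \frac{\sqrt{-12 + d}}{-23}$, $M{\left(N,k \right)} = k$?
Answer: $- \frac{55357044}{175} \approx -3.1633 \cdot 10^{5}$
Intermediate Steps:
$G{\left(d \right)} = - \frac{\sqrt{-12 + d}}{23}$ ($G{\left(d \right)} = \sqrt{-12 + d} \left(- \frac{1}{23}\right) = - \frac{\sqrt{-12 + d}}{23}$)
$F{\left(w,X \right)} = - \frac{4}{2 + X}$ ($F{\left(w,X \right)} = - \frac{4}{X + 2} = - \frac{4}{2 + X}$)
$y{\left(g,m \right)} = 3 g$
$P{\left(n,L \right)} = - \frac{12}{2 + n}$ ($P{\left(n,L \right)} = 3 \left(- \frac{4}{2 + n}\right) = - \frac{12}{2 + n}$)
$-316326 - P{\left(348,G{\left(U \right)} \right)} = -316326 - - \frac{12}{2 + 348} = -316326 - - \frac{12}{350} = -316326 - \left(-12\right) \frac{1}{350} = -316326 - - \frac{6}{175} = -316326 + \frac{6}{175} = - \frac{55357044}{175}$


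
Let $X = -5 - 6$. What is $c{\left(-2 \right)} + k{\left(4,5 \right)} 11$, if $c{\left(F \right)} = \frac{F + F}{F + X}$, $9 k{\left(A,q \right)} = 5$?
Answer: $\frac{751}{117} \approx 6.4188$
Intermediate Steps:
$k{\left(A,q \right)} = \frac{5}{9}$ ($k{\left(A,q \right)} = \frac{1}{9} \cdot 5 = \frac{5}{9}$)
$X = -11$ ($X = -5 - 6 = -11$)
$c{\left(F \right)} = \frac{2 F}{-11 + F}$ ($c{\left(F \right)} = \frac{F + F}{F - 11} = \frac{2 F}{-11 + F}$)
$c{\left(-2 \right)} + k{\left(4,5 \right)} 11 = 2 \left(-2\right) \frac{1}{-11 - 2} + \frac{5}{9} \cdot 11 = 2 \left(-2\right) \frac{1}{-13} + \frac{55}{9} = 2 \left(-2\right) \left(- \frac{1}{13}\right) + \frac{55}{9} = \frac{4}{13} + \frac{55}{9} = \frac{751}{117}$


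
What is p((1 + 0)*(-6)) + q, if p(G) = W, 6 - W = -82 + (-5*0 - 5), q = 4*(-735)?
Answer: -2847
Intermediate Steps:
q = -2940
W = 93 (W = 6 - (-82 + (-5*0 - 5)) = 6 - (-82 + (0 - 5)) = 6 - (-82 - 5) = 6 - 1*(-87) = 6 + 87 = 93)
p(G) = 93
p((1 + 0)*(-6)) + q = 93 - 2940 = -2847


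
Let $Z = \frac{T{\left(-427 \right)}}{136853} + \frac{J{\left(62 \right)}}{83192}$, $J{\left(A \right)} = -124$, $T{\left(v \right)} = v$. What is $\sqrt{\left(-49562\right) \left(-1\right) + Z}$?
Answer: $\frac{11 \sqrt{3318296620252418096746}}{2846268694} \approx 222.63$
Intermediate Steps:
$Z = - \frac{13123189}{2846268694}$ ($Z = - \frac{427}{136853} - \frac{124}{83192} = \left(-427\right) \frac{1}{136853} - \frac{31}{20798} = - \frac{427}{136853} - \frac{31}{20798} = - \frac{13123189}{2846268694} \approx -0.0046107$)
$\sqrt{\left(-49562\right) \left(-1\right) + Z} = \sqrt{\left(-49562\right) \left(-1\right) - \frac{13123189}{2846268694}} = \sqrt{49562 - \frac{13123189}{2846268694}} = \sqrt{\frac{141066755888839}{2846268694}} = \frac{11 \sqrt{3318296620252418096746}}{2846268694}$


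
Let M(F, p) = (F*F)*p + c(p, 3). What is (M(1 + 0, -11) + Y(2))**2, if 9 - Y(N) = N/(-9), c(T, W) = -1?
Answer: 625/81 ≈ 7.7160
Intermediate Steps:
M(F, p) = -1 + p*F**2 (M(F, p) = (F*F)*p - 1 = F**2*p - 1 = p*F**2 - 1 = -1 + p*F**2)
Y(N) = 9 + N/9 (Y(N) = 9 - N/(-9) = 9 - N*(-1)/9 = 9 - (-1)*N/9 = 9 + N/9)
(M(1 + 0, -11) + Y(2))**2 = ((-1 - 11*(1 + 0)**2) + (9 + (1/9)*2))**2 = ((-1 - 11*1**2) + (9 + 2/9))**2 = ((-1 - 11*1) + 83/9)**2 = ((-1 - 11) + 83/9)**2 = (-12 + 83/9)**2 = (-25/9)**2 = 625/81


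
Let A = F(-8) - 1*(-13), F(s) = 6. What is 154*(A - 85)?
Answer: -10164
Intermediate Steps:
A = 19 (A = 6 - 1*(-13) = 6 + 13 = 19)
154*(A - 85) = 154*(19 - 85) = 154*(-66) = -10164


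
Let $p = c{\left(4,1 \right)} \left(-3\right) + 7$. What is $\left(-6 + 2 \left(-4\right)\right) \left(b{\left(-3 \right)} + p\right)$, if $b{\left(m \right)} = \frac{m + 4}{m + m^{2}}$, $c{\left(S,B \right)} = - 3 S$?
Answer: $- \frac{1813}{3} \approx -604.33$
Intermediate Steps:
$b{\left(m \right)} = \frac{4 + m}{m + m^{2}}$
$p = 43$ ($p = \left(-3\right) 4 \left(-3\right) + 7 = \left(-12\right) \left(-3\right) + 7 = 36 + 7 = 43$)
$\left(-6 + 2 \left(-4\right)\right) \left(b{\left(-3 \right)} + p\right) = \left(-6 + 2 \left(-4\right)\right) \left(\frac{4 - 3}{\left(-3\right) \left(1 - 3\right)} + 43\right) = \left(-6 - 8\right) \left(\left(- \frac{1}{3}\right) \frac{1}{-2} \cdot 1 + 43\right) = - 14 \left(\left(- \frac{1}{3}\right) \left(- \frac{1}{2}\right) 1 + 43\right) = - 14 \left(\frac{1}{6} + 43\right) = \left(-14\right) \frac{259}{6} = - \frac{1813}{3}$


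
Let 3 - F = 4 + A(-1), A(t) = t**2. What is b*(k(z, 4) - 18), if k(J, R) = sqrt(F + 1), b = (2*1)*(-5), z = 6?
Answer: 180 - 10*I ≈ 180.0 - 10.0*I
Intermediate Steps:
b = -10 (b = 2*(-5) = -10)
F = -2 (F = 3 - (4 + (-1)**2) = 3 - (4 + 1) = 3 - 1*5 = 3 - 5 = -2)
k(J, R) = I (k(J, R) = sqrt(-2 + 1) = sqrt(-1) = I)
b*(k(z, 4) - 18) = -10*(I - 18) = -10*(-18 + I) = 180 - 10*I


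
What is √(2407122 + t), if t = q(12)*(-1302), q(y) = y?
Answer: 3*√265722 ≈ 1546.4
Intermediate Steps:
t = -15624 (t = 12*(-1302) = -15624)
√(2407122 + t) = √(2407122 - 15624) = √2391498 = 3*√265722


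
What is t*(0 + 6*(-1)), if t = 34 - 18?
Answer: -96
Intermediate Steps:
t = 16
t*(0 + 6*(-1)) = 16*(0 + 6*(-1)) = 16*(0 - 6) = 16*(-6) = -96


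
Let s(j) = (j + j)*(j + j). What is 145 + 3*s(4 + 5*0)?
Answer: 337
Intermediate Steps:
s(j) = 4*j**2 (s(j) = (2*j)*(2*j) = 4*j**2)
145 + 3*s(4 + 5*0) = 145 + 3*(4*(4 + 5*0)**2) = 145 + 3*(4*(4 + 0)**2) = 145 + 3*(4*4**2) = 145 + 3*(4*16) = 145 + 3*64 = 145 + 192 = 337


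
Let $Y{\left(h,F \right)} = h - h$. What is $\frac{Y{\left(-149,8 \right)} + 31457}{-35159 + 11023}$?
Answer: $- \frac{31457}{24136} \approx -1.3033$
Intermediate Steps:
$Y{\left(h,F \right)} = 0$
$\frac{Y{\left(-149,8 \right)} + 31457}{-35159 + 11023} = \frac{0 + 31457}{-35159 + 11023} = \frac{31457}{-24136} = 31457 \left(- \frac{1}{24136}\right) = - \frac{31457}{24136}$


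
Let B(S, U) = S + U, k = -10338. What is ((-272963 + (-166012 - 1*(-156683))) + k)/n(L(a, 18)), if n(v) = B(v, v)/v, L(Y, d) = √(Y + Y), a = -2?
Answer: -146315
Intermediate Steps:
L(Y, d) = √2*√Y (L(Y, d) = √(2*Y) = √2*√Y)
n(v) = 2 (n(v) = (v + v)/v = (2*v)/v = 2)
((-272963 + (-166012 - 1*(-156683))) + k)/n(L(a, 18)) = ((-272963 + (-166012 - 1*(-156683))) - 10338)/2 = ((-272963 + (-166012 + 156683)) - 10338)*(½) = ((-272963 - 9329) - 10338)*(½) = (-282292 - 10338)*(½) = -292630*½ = -146315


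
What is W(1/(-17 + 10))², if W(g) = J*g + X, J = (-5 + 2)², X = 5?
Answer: 676/49 ≈ 13.796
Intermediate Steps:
J = 9 (J = (-3)² = 9)
W(g) = 5 + 9*g (W(g) = 9*g + 5 = 5 + 9*g)
W(1/(-17 + 10))² = (5 + 9/(-17 + 10))² = (5 + 9/(-7))² = (5 + 9*(-⅐))² = (5 - 9/7)² = (26/7)² = 676/49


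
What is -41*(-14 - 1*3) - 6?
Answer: 691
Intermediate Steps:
-41*(-14 - 1*3) - 6 = -41*(-14 - 3) - 6 = -41*(-17) - 6 = 697 - 6 = 691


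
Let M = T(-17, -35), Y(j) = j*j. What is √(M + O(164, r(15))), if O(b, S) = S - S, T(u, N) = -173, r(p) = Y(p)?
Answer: I*√173 ≈ 13.153*I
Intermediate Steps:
Y(j) = j²
r(p) = p²
O(b, S) = 0
M = -173
√(M + O(164, r(15))) = √(-173 + 0) = √(-173) = I*√173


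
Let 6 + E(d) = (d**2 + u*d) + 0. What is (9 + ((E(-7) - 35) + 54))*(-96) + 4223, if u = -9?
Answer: -8641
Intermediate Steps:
E(d) = -6 + d**2 - 9*d (E(d) = -6 + ((d**2 - 9*d) + 0) = -6 + (d**2 - 9*d) = -6 + d**2 - 9*d)
(9 + ((E(-7) - 35) + 54))*(-96) + 4223 = (9 + (((-6 + (-7)**2 - 9*(-7)) - 35) + 54))*(-96) + 4223 = (9 + (((-6 + 49 + 63) - 35) + 54))*(-96) + 4223 = (9 + ((106 - 35) + 54))*(-96) + 4223 = (9 + (71 + 54))*(-96) + 4223 = (9 + 125)*(-96) + 4223 = 134*(-96) + 4223 = -12864 + 4223 = -8641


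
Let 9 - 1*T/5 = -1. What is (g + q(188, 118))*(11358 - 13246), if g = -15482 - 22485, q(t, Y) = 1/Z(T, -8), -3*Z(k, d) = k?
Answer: 1792045232/25 ≈ 7.1682e+7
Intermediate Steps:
T = 50 (T = 45 - 5*(-1) = 45 + 5 = 50)
Z(k, d) = -k/3
q(t, Y) = -3/50 (q(t, Y) = 1/(-⅓*50) = 1/(-50/3) = -3/50)
g = -37967
(g + q(188, 118))*(11358 - 13246) = (-37967 - 3/50)*(11358 - 13246) = -1898353/50*(-1888) = 1792045232/25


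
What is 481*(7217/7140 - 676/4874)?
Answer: 1042705547/2485740 ≈ 419.48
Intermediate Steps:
481*(7217/7140 - 676/4874) = 481*(7217*(1/7140) - 676*1/4874) = 481*(1031/1020 - 338/2437) = 481*(2167787/2485740) = 1042705547/2485740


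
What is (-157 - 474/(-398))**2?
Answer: 961372036/39601 ≈ 24276.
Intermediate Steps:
(-157 - 474/(-398))**2 = (-157 - 474*(-1/398))**2 = (-157 + 237/199)**2 = (-31006/199)**2 = 961372036/39601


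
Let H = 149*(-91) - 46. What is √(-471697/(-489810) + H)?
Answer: I*√3263796698232930/489810 ≈ 116.64*I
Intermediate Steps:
H = -13605 (H = -13559 - 46 = -13605)
√(-471697/(-489810) + H) = √(-471697/(-489810) - 13605) = √(-471697*(-1/489810) - 13605) = √(471697/489810 - 13605) = √(-6663393353/489810) = I*√3263796698232930/489810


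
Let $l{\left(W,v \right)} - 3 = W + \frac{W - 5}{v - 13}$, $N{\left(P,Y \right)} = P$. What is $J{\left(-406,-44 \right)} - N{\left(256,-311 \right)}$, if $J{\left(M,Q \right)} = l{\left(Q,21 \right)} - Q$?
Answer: $- \frac{2073}{8} \approx -259.13$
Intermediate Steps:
$l{\left(W,v \right)} = 3 + W + \frac{-5 + W}{-13 + v}$ ($l{\left(W,v \right)} = 3 + \left(W + \frac{W - 5}{v - 13}\right) = 3 + \left(W + \frac{-5 + W}{-13 + v}\right) = 3 + W + \frac{-5 + W}{-13 + v}$)
$J{\left(M,Q \right)} = \frac{19}{8} + \frac{Q}{8}$ ($J{\left(M,Q \right)} = \frac{-44 - 12 Q + 3 \cdot 21 + Q 21}{-13 + 21} - Q = \frac{-44 - 12 Q + 63 + 21 Q}{8} - Q = \frac{19 + 9 Q}{8} - Q = \left(\frac{19}{8} + \frac{9 Q}{8}\right) - Q = \frac{19}{8} + \frac{Q}{8}$)
$J{\left(-406,-44 \right)} - N{\left(256,-311 \right)} = \left(\frac{19}{8} + \frac{1}{8} \left(-44\right)\right) - 256 = \left(\frac{19}{8} - \frac{11}{2}\right) - 256 = - \frac{25}{8} - 256 = - \frac{2073}{8}$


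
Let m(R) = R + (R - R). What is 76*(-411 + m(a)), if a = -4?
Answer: -31540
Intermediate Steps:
m(R) = R (m(R) = R + 0 = R)
76*(-411 + m(a)) = 76*(-411 - 4) = 76*(-415) = -31540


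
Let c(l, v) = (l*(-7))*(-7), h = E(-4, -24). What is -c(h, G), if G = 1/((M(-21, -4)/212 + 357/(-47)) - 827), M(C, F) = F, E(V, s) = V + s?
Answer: 1372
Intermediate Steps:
h = -28 (h = -4 - 24 = -28)
G = -2491/2079025 (G = 1/((-4/212 + 357/(-47)) - 827) = 1/((-4*1/212 + 357*(-1/47)) - 827) = 1/((-1/53 - 357/47) - 827) = 1/(-18968/2491 - 827) = 1/(-2079025/2491) = -2491/2079025 ≈ -0.0011982)
c(l, v) = 49*l (c(l, v) = -7*l*(-7) = 49*l)
-c(h, G) = -49*(-28) = -1*(-1372) = 1372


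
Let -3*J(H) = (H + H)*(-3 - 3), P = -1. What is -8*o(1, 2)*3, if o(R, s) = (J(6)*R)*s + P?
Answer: -1128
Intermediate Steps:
J(H) = 4*H (J(H) = -(H + H)*(-3 - 3)/3 = -2*H*(-6)/3 = -(-4)*H = 4*H)
o(R, s) = -1 + 24*R*s (o(R, s) = ((4*6)*R)*s - 1 = (24*R)*s - 1 = 24*R*s - 1 = -1 + 24*R*s)
-8*o(1, 2)*3 = -8*(-1 + 24*1*2)*3 = -8*(-1 + 48)*3 = -8*47*3 = -376*3 = -1*1128 = -1128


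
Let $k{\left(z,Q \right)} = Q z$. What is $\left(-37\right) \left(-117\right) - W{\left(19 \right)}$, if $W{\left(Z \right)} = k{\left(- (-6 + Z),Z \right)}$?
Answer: $4576$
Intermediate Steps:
$W{\left(Z \right)} = Z \left(6 - Z\right)$ ($W{\left(Z \right)} = Z \left(- (-6 + Z)\right) = Z \left(6 - Z\right)$)
$\left(-37\right) \left(-117\right) - W{\left(19 \right)} = \left(-37\right) \left(-117\right) - 19 \left(6 - 19\right) = 4329 - 19 \left(6 - 19\right) = 4329 - 19 \left(-13\right) = 4329 - -247 = 4329 + 247 = 4576$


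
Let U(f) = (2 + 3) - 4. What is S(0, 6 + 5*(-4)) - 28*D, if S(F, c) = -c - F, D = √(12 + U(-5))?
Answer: 14 - 28*√13 ≈ -86.955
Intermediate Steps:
U(f) = 1 (U(f) = 5 - 4 = 1)
D = √13 (D = √(12 + 1) = √13 ≈ 3.6056)
S(F, c) = -F - c
S(0, 6 + 5*(-4)) - 28*D = (-1*0 - (6 + 5*(-4))) - 28*√13 = (0 - (6 - 20)) - 28*√13 = (0 - 1*(-14)) - 28*√13 = (0 + 14) - 28*√13 = 14 - 28*√13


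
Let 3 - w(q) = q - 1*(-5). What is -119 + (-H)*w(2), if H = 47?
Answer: 69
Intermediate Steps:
w(q) = -2 - q (w(q) = 3 - (q - 1*(-5)) = 3 - (q + 5) = 3 - (5 + q) = 3 + (-5 - q) = -2 - q)
-119 + (-H)*w(2) = -119 + (-1*47)*(-2 - 1*2) = -119 - 47*(-2 - 2) = -119 - 47*(-4) = -119 + 188 = 69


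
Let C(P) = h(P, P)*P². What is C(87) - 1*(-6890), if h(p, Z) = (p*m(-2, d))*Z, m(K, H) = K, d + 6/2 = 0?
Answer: -114572632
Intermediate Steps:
d = -3 (d = -3 + 0 = -3)
h(p, Z) = -2*Z*p (h(p, Z) = (p*(-2))*Z = (-2*p)*Z = -2*Z*p)
C(P) = -2*P⁴ (C(P) = (-2*P*P)*P² = (-2*P²)*P² = -2*P⁴)
C(87) - 1*(-6890) = -2*87⁴ - 1*(-6890) = -2*57289761 + 6890 = -114579522 + 6890 = -114572632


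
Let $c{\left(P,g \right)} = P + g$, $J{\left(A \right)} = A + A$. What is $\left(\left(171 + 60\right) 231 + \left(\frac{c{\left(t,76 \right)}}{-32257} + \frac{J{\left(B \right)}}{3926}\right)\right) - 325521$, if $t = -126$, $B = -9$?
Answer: $- \frac{17233305022723}{63320491} \approx -2.7216 \cdot 10^{5}$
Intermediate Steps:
$J{\left(A \right)} = 2 A$
$\left(\left(171 + 60\right) 231 + \left(\frac{c{\left(t,76 \right)}}{-32257} + \frac{J{\left(B \right)}}{3926}\right)\right) - 325521 = \left(\left(171 + 60\right) 231 + \left(\frac{-126 + 76}{-32257} + \frac{2 \left(-9\right)}{3926}\right)\right) - 325521 = \left(231 \cdot 231 - \frac{192163}{63320491}\right) - 325521 = \left(53361 + \left(\frac{50}{32257} - \frac{9}{1963}\right)\right) - 325521 = \left(53361 - \frac{192163}{63320491}\right) - 325521 = \frac{3378844528088}{63320491} - 325521 = - \frac{17233305022723}{63320491}$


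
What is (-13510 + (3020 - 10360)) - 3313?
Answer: -24163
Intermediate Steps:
(-13510 + (3020 - 10360)) - 3313 = (-13510 - 7340) - 3313 = -20850 - 3313 = -24163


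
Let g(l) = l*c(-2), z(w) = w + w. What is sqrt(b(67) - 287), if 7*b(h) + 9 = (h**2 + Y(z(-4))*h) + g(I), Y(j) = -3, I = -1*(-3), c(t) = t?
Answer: 2*sqrt(3962)/7 ≈ 17.984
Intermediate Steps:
z(w) = 2*w
I = 3
g(l) = -2*l (g(l) = l*(-2) = -2*l)
b(h) = -15/7 - 3*h/7 + h**2/7 (b(h) = -9/7 + ((h**2 - 3*h) - 2*3)/7 = -9/7 + ((h**2 - 3*h) - 6)/7 = -9/7 + (-6 + h**2 - 3*h)/7 = -9/7 + (-6/7 - 3*h/7 + h**2/7) = -15/7 - 3*h/7 + h**2/7)
sqrt(b(67) - 287) = sqrt((-15/7 - 3/7*67 + (1/7)*67**2) - 287) = sqrt((-15/7 - 201/7 + (1/7)*4489) - 287) = sqrt((-15/7 - 201/7 + 4489/7) - 287) = sqrt(4273/7 - 287) = sqrt(2264/7) = 2*sqrt(3962)/7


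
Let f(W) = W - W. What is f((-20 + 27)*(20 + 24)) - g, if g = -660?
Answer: 660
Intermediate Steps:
f(W) = 0
f((-20 + 27)*(20 + 24)) - g = 0 - 1*(-660) = 0 + 660 = 660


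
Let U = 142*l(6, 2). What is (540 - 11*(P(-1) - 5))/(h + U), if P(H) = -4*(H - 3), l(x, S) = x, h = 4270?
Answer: 419/5122 ≈ 0.081804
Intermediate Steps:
P(H) = 12 - 4*H (P(H) = -4*(-3 + H) = 12 - 4*H)
U = 852 (U = 142*6 = 852)
(540 - 11*(P(-1) - 5))/(h + U) = (540 - 11*((12 - 4*(-1)) - 5))/(4270 + 852) = (540 - 11*((12 + 4) - 5))/5122 = (540 - 11*(16 - 5))*(1/5122) = (540 - 11*11)*(1/5122) = (540 - 121)*(1/5122) = 419*(1/5122) = 419/5122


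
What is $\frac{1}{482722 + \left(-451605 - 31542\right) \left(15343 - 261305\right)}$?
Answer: $\frac{1}{118836285136} \approx 8.4149 \cdot 10^{-12}$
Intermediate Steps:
$\frac{1}{482722 + \left(-451605 - 31542\right) \left(15343 - 261305\right)} = \frac{1}{482722 - -118835802414} = \frac{1}{482722 + 118835802414} = \frac{1}{118836285136}$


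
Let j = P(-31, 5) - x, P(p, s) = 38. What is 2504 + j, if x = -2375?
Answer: 4917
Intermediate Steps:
j = 2413 (j = 38 - 1*(-2375) = 38 + 2375 = 2413)
2504 + j = 2504 + 2413 = 4917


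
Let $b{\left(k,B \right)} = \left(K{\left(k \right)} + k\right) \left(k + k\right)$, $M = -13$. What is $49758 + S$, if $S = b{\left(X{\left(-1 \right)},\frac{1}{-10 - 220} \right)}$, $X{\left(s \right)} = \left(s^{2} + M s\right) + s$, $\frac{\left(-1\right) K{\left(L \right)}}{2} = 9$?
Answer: $49628$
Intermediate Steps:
$K{\left(L \right)} = -18$ ($K{\left(L \right)} = \left(-2\right) 9 = -18$)
$X{\left(s \right)} = s^{2} - 12 s$ ($X{\left(s \right)} = \left(s^{2} - 13 s\right) + s = s^{2} - 12 s$)
$b{\left(k,B \right)} = 2 k \left(-18 + k\right)$ ($b{\left(k,B \right)} = \left(-18 + k\right) \left(k + k\right) = \left(-18 + k\right) 2 k = 2 k \left(-18 + k\right)$)
$S = -130$ ($S = 2 \left(- (-12 - 1)\right) \left(-18 - \left(-12 - 1\right)\right) = 2 \left(\left(-1\right) \left(-13\right)\right) \left(-18 - -13\right) = 2 \cdot 13 \left(-18 + 13\right) = 2 \cdot 13 \left(-5\right) = -130$)
$49758 + S = 49758 - 130 = 49628$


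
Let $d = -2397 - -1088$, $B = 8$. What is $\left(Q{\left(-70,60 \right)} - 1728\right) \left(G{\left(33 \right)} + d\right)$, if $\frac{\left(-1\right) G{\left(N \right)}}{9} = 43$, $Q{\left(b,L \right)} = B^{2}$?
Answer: $2822144$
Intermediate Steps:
$Q{\left(b,L \right)} = 64$ ($Q{\left(b,L \right)} = 8^{2} = 64$)
$G{\left(N \right)} = -387$ ($G{\left(N \right)} = \left(-9\right) 43 = -387$)
$d = -1309$ ($d = -2397 + 1088 = -1309$)
$\left(Q{\left(-70,60 \right)} - 1728\right) \left(G{\left(33 \right)} + d\right) = \left(64 - 1728\right) \left(-387 - 1309\right) = \left(-1664\right) \left(-1696\right) = 2822144$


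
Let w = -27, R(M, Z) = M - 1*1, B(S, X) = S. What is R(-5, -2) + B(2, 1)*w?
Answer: -60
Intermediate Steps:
R(M, Z) = -1 + M (R(M, Z) = M - 1 = -1 + M)
R(-5, -2) + B(2, 1)*w = (-1 - 5) + 2*(-27) = -6 - 54 = -60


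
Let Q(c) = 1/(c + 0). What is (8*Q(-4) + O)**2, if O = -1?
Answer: 9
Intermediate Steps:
Q(c) = 1/c
(8*Q(-4) + O)**2 = (8/(-4) - 1)**2 = (8*(-1/4) - 1)**2 = (-2 - 1)**2 = (-3)**2 = 9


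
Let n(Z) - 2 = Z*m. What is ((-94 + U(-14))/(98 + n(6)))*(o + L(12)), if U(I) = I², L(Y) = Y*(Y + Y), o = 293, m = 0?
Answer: 29631/50 ≈ 592.62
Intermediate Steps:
L(Y) = 2*Y² (L(Y) = Y*(2*Y) = 2*Y²)
n(Z) = 2 (n(Z) = 2 + Z*0 = 2 + 0 = 2)
((-94 + U(-14))/(98 + n(6)))*(o + L(12)) = ((-94 + (-14)²)/(98 + 2))*(293 + 2*12²) = ((-94 + 196)/100)*(293 + 2*144) = (102*(1/100))*(293 + 288) = (51/50)*581 = 29631/50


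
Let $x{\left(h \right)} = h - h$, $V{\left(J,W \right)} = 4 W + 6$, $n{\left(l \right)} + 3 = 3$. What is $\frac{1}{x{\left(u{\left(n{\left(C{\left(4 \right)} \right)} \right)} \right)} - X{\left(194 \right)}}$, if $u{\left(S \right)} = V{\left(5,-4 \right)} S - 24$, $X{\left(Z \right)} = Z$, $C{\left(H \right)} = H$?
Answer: $- \frac{1}{194} \approx -0.0051546$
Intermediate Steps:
$n{\left(l \right)} = 0$ ($n{\left(l \right)} = -3 + 3 = 0$)
$V{\left(J,W \right)} = 6 + 4 W$
$u{\left(S \right)} = -24 - 10 S$ ($u{\left(S \right)} = \left(6 + 4 \left(-4\right)\right) S - 24 = \left(6 - 16\right) S - 24 = - 10 S - 24 = -24 - 10 S$)
$x{\left(h \right)} = 0$
$\frac{1}{x{\left(u{\left(n{\left(C{\left(4 \right)} \right)} \right)} \right)} - X{\left(194 \right)}} = \frac{1}{0 - 194} = \frac{1}{-194} = - \frac{1}{194}$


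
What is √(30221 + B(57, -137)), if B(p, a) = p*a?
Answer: 2*√5603 ≈ 149.71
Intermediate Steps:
B(p, a) = a*p
√(30221 + B(57, -137)) = √(30221 - 137*57) = √(30221 - 7809) = √22412 = 2*√5603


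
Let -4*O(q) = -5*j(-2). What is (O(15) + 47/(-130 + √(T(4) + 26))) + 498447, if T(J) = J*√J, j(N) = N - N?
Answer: 4203400496/8433 - 47*√34/16866 ≈ 4.9845e+5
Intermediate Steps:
j(N) = 0
T(J) = J^(3/2)
O(q) = 0 (O(q) = -(-5)*0/4 = -¼*0 = 0)
(O(15) + 47/(-130 + √(T(4) + 26))) + 498447 = (0 + 47/(-130 + √(4^(3/2) + 26))) + 498447 = (0 + 47/(-130 + √(8 + 26))) + 498447 = (0 + 47/(-130 + √34)) + 498447 = 47/(-130 + √34) + 498447 = 498447 + 47/(-130 + √34)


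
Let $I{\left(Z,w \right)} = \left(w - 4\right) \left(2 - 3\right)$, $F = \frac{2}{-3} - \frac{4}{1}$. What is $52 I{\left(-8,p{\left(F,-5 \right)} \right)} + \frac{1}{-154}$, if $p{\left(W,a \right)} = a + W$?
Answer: $\frac{328325}{462} \approx 710.66$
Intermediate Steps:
$F = - \frac{14}{3}$ ($F = 2 \left(- \frac{1}{3}\right) - 4 = - \frac{2}{3} - 4 = - \frac{14}{3} \approx -4.6667$)
$p{\left(W,a \right)} = W + a$
$I{\left(Z,w \right)} = 4 - w$ ($I{\left(Z,w \right)} = \left(-4 + w\right) \left(-1\right) = 4 - w$)
$52 I{\left(-8,p{\left(F,-5 \right)} \right)} + \frac{1}{-154} = 52 \left(4 - \left(- \frac{14}{3} - 5\right)\right) + \frac{1}{-154} = 52 \left(4 - - \frac{29}{3}\right) - \frac{1}{154} = 52 \left(4 + \frac{29}{3}\right) - \frac{1}{154} = 52 \cdot \frac{41}{3} - \frac{1}{154} = \frac{2132}{3} - \frac{1}{154} = \frac{328325}{462}$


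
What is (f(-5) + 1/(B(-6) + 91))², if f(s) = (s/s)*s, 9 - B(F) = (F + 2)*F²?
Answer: 1485961/59536 ≈ 24.959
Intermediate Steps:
B(F) = 9 - F²*(2 + F) (B(F) = 9 - (F + 2)*F² = 9 - (2 + F)*F² = 9 - F²*(2 + F))
f(s) = s (f(s) = 1*s = s)
(f(-5) + 1/(B(-6) + 91))² = (-5 + 1/((9 - 1*(-6)³ - 2*(-6)²) + 91))² = (-5 + 1/((9 - 1*(-216) - 2*36) + 91))² = (-5 + 1/((9 + 216 - 72) + 91))² = (-5 + 1/(153 + 91))² = (-5 + 1/244)² = (-1219/244)² = 1485961/59536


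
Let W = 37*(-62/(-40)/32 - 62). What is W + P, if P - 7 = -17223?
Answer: -12485253/640 ≈ -19508.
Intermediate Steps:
P = -17216 (P = 7 - 17223 = -17216)
W = -1467013/640 (W = 37*(-62*(-1/40)*(1/32) - 62) = 37*((31/20)*(1/32) - 62) = 37*(31/640 - 62) = 37*(-39649/640) = -1467013/640 ≈ -2292.2)
W + P = -1467013/640 - 17216 = -12485253/640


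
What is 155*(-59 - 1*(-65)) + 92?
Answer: 1022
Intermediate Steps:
155*(-59 - 1*(-65)) + 92 = 155*(-59 + 65) + 92 = 155*6 + 92 = 930 + 92 = 1022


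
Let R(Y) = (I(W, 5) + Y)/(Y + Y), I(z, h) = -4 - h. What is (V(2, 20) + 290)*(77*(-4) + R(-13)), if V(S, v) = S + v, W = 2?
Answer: -95832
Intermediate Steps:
R(Y) = (-9 + Y)/(2*Y) (R(Y) = ((-4 - 1*5) + Y)/(Y + Y) = ((-4 - 5) + Y)/((2*Y)) = (-9 + Y)*(1/(2*Y)) = (-9 + Y)/(2*Y))
(V(2, 20) + 290)*(77*(-4) + R(-13)) = ((2 + 20) + 290)*(77*(-4) + (1/2)*(-9 - 13)/(-13)) = (22 + 290)*(-308 + (1/2)*(-1/13)*(-22)) = 312*(-308 + 11/13) = 312*(-3993/13) = -95832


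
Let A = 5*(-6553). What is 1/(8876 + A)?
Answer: -1/23889 ≈ -4.1860e-5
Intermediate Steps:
A = -32765
1/(8876 + A) = 1/(8876 - 32765) = 1/(-23889) = -1/23889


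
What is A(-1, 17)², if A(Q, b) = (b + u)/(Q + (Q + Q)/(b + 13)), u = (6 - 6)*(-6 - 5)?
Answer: 65025/256 ≈ 254.00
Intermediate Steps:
u = 0 (u = 0*(-11) = 0)
A(Q, b) = b/(Q + 2*Q/(13 + b)) (A(Q, b) = (b + 0)/(Q + (Q + Q)/(b + 13)) = b/(Q + (2*Q)/(13 + b)) = b/(Q + 2*Q/(13 + b)))
A(-1, 17)² = (17*(13 + 17)/(-1*(15 + 17)))² = (17*(-1)*30/32)² = (17*(-1)*(1/32)*30)² = (-255/16)² = 65025/256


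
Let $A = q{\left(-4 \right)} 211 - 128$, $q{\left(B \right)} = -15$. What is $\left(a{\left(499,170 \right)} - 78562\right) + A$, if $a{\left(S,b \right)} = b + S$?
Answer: $-81186$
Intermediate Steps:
$a{\left(S,b \right)} = S + b$
$A = -3293$ ($A = \left(-15\right) 211 - 128 = -3165 - 128 = -3293$)
$\left(a{\left(499,170 \right)} - 78562\right) + A = \left(\left(499 + 170\right) - 78562\right) - 3293 = \left(669 - 78562\right) - 3293 = -77893 - 3293 = -81186$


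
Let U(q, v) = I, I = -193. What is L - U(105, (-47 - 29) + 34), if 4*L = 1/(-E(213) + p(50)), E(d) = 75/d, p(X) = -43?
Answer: 2376145/12312 ≈ 192.99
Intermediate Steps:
U(q, v) = -193
L = -71/12312 (L = 1/(4*(-75/213 - 43)) = 1/(4*(-1*25/71 - 43)) = 1/(4*(-25/71 - 43)) = 1/(4*(-3078/71)) = (¼)*(-71/3078) = -71/12312 ≈ -0.0057667)
L - U(105, (-47 - 29) + 34) = -71/12312 - 1*(-193) = -71/12312 + 193 = 2376145/12312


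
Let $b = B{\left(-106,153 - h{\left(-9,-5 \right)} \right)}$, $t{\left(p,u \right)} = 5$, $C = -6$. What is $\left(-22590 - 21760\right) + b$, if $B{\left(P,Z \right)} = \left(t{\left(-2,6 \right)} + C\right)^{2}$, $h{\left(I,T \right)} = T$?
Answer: $-44349$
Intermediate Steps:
$B{\left(P,Z \right)} = 1$ ($B{\left(P,Z \right)} = \left(5 - 6\right)^{2} = \left(-1\right)^{2} = 1$)
$b = 1$
$\left(-22590 - 21760\right) + b = \left(-22590 - 21760\right) + 1 = -44350 + 1 = -44349$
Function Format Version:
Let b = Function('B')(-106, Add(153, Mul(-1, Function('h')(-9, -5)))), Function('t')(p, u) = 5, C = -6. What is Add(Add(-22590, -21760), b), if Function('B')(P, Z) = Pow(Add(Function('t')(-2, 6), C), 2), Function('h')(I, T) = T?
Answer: -44349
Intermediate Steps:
Function('B')(P, Z) = 1 (Function('B')(P, Z) = Pow(Add(5, -6), 2) = Pow(-1, 2) = 1)
b = 1
Add(Add(-22590, -21760), b) = Add(Add(-22590, -21760), 1) = Add(-44350, 1) = -44349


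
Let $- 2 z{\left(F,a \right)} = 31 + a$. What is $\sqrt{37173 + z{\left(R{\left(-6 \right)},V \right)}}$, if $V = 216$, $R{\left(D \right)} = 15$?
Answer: $\frac{\sqrt{148198}}{2} \approx 192.48$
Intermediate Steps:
$z{\left(F,a \right)} = - \frac{31}{2} - \frac{a}{2}$ ($z{\left(F,a \right)} = - \frac{31 + a}{2} = - \frac{31}{2} - \frac{a}{2}$)
$\sqrt{37173 + z{\left(R{\left(-6 \right)},V \right)}} = \sqrt{37173 - \frac{247}{2}} = \sqrt{\frac{74099}{2}} = \frac{\sqrt{148198}}{2}$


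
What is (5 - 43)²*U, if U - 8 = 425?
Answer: 625252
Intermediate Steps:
U = 433 (U = 8 + 425 = 433)
(5 - 43)²*U = (5 - 43)²*433 = (-38)²*433 = 1444*433 = 625252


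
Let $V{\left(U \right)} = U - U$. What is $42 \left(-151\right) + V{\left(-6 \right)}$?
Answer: $-6342$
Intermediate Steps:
$V{\left(U \right)} = 0$
$42 \left(-151\right) + V{\left(-6 \right)} = 42 \left(-151\right) + 0 = -6342 + 0 = -6342$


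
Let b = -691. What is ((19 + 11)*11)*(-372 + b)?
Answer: -350790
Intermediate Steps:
((19 + 11)*11)*(-372 + b) = ((19 + 11)*11)*(-372 - 691) = (30*11)*(-1063) = 330*(-1063) = -350790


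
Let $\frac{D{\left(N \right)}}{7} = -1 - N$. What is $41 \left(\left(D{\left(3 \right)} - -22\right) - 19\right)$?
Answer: $-1025$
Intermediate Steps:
$D{\left(N \right)} = -7 - 7 N$ ($D{\left(N \right)} = 7 \left(-1 - N\right) = -7 - 7 N$)
$41 \left(\left(D{\left(3 \right)} - -22\right) - 19\right) = 41 \left(\left(\left(-7 - 21\right) - -22\right) - 19\right) = 41 \left(\left(\left(-7 - 21\right) + 22\right) - 19\right) = 41 \left(\left(-28 + 22\right) - 19\right) = 41 \left(-6 - 19\right) = 41 \left(-25\right) = -1025$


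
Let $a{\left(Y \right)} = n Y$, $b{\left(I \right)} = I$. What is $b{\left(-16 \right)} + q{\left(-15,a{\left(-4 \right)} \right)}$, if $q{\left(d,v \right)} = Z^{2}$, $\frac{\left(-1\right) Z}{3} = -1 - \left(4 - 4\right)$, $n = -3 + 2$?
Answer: $-7$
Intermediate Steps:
$n = -1$
$a{\left(Y \right)} = - Y$
$Z = 3$ ($Z = - 3 \left(-1 - \left(4 - 4\right)\right) = - 3 \left(-1 - 0\right) = - 3 \left(-1 + 0\right) = \left(-3\right) \left(-1\right) = 3$)
$q{\left(d,v \right)} = 9$ ($q{\left(d,v \right)} = 3^{2} = 9$)
$b{\left(-16 \right)} + q{\left(-15,a{\left(-4 \right)} \right)} = -16 + 9 = -7$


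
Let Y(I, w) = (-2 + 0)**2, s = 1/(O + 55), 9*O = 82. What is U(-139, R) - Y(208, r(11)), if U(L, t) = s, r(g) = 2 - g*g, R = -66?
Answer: -2299/577 ≈ -3.9844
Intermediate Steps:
O = 82/9 (O = (1/9)*82 = 82/9 ≈ 9.1111)
r(g) = 2 - g**2
s = 9/577 (s = 1/(82/9 + 55) = 1/(577/9) = 9/577 ≈ 0.015598)
U(L, t) = 9/577
Y(I, w) = 4 (Y(I, w) = (-2)**2 = 4)
U(-139, R) - Y(208, r(11)) = 9/577 - 1*4 = 9/577 - 4 = -2299/577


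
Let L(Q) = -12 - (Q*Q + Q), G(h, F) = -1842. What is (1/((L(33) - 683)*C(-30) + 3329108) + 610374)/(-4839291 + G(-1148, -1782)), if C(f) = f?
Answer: -2065272453133/16380544759194 ≈ -0.12608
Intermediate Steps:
L(Q) = -12 - Q - Q² (L(Q) = -12 - (Q² + Q) = -12 - (Q + Q²) = -12 + (-Q - Q²) = -12 - Q - Q²)
(1/((L(33) - 683)*C(-30) + 3329108) + 610374)/(-4839291 + G(-1148, -1782)) = (1/(((-12 - 1*33 - 1*33²) - 683)*(-30) + 3329108) + 610374)/(-4839291 - 1842) = (1/(((-12 - 33 - 1*1089) - 683)*(-30) + 3329108) + 610374)/(-4841133) = (1/(((-12 - 33 - 1089) - 683)*(-30) + 3329108) + 610374)*(-1/4841133) = (1/((-1134 - 683)*(-30) + 3329108) + 610374)*(-1/4841133) = (1/(-1817*(-30) + 3329108) + 610374)*(-1/4841133) = (1/(54510 + 3329108) + 610374)*(-1/4841133) = (1/3383618 + 610374)*(-1/4841133) = (2065272453133/3383618)*(-1/4841133) = -2065272453133/16380544759194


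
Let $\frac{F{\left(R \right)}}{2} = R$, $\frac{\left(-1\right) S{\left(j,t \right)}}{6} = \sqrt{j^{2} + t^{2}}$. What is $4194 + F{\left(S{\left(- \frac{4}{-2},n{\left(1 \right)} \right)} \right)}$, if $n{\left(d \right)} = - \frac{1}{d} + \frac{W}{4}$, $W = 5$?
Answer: $4194 - 3 \sqrt{65} \approx 4169.8$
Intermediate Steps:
$n{\left(d \right)} = \frac{5}{4} - \frac{1}{d}$ ($n{\left(d \right)} = - \frac{1}{d} + \frac{5}{4} = \frac{5}{4} - \frac{1}{d}$)
$S{\left(j,t \right)} = - 6 \sqrt{j^{2} + t^{2}}$
$F{\left(R \right)} = 2 R$
$4194 + F{\left(S{\left(- \frac{4}{-2},n{\left(1 \right)} \right)} \right)} = 4194 + 2 \left(- 6 \sqrt{\left(- \frac{4}{-2}\right)^{2} + \left(\frac{5}{4} - 1^{-1}\right)^{2}}\right) = 4194 + 2 \left(- 6 \sqrt{\left(\left(-4\right) \left(- \frac{1}{2}\right)\right)^{2} + \left(\frac{5}{4} - 1\right)^{2}}\right) = 4194 + 2 \left(- 6 \sqrt{2^{2} + \left(\frac{5}{4} - 1\right)^{2}}\right) = 4194 + 2 \left(- 6 \sqrt{4 + \left(\frac{1}{4}\right)^{2}}\right) = 4194 + 2 \left(- 6 \sqrt{4 + \frac{1}{16}}\right) = 4194 + 2 \left(- 6 \sqrt{\frac{65}{16}}\right) = 4194 + 2 \left(- 6 \frac{\sqrt{65}}{4}\right) = 4194 + 2 \left(- \frac{3 \sqrt{65}}{2}\right) = 4194 - 3 \sqrt{65}$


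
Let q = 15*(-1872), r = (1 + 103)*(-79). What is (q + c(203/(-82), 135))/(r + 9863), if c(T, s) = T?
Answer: -2302763/135054 ≈ -17.051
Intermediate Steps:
r = -8216 (r = 104*(-79) = -8216)
q = -28080
(q + c(203/(-82), 135))/(r + 9863) = (-28080 + 203/(-82))/(-8216 + 9863) = (-28080 + 203*(-1/82))/1647 = (-28080 - 203/82)*(1/1647) = -2302763/82*1/1647 = -2302763/135054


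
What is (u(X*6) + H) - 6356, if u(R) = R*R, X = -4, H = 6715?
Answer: 935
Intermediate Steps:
u(R) = R²
(u(X*6) + H) - 6356 = ((-4*6)² + 6715) - 6356 = ((-24)² + 6715) - 6356 = (576 + 6715) - 6356 = 7291 - 6356 = 935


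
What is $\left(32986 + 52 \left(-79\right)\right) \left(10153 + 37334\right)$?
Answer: $1371329586$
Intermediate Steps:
$\left(32986 + 52 \left(-79\right)\right) \left(10153 + 37334\right) = \left(32986 - 4108\right) 47487 = 28878 \cdot 47487 = 1371329586$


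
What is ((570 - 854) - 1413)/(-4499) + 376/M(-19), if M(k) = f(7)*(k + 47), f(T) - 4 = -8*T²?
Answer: 2093073/6109642 ≈ 0.34259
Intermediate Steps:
f(T) = 4 - 8*T²
M(k) = -18236 - 388*k (M(k) = (4 - 8*7²)*(k + 47) = (4 - 8*49)*(47 + k) = (4 - 392)*(47 + k) = -388*(47 + k) = -18236 - 388*k)
((570 - 854) - 1413)/(-4499) + 376/M(-19) = ((570 - 854) - 1413)/(-4499) + 376/(-18236 - 388*(-19)) = (-284 - 1413)*(-1/4499) + 376/(-18236 + 7372) = -1697*(-1/4499) + 376/(-10864) = 1697/4499 + 376*(-1/10864) = 1697/4499 - 47/1358 = 2093073/6109642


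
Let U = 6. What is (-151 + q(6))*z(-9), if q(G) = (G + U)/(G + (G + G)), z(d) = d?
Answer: 1353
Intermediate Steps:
q(G) = (6 + G)/(3*G) (q(G) = (G + 6)/(G + (G + G)) = (6 + G)/(G + 2*G) = (6 + G)/((3*G)) = (6 + G)*(1/(3*G)) = (6 + G)/(3*G))
(-151 + q(6))*z(-9) = (-151 + (⅓)*(6 + 6)/6)*(-9) = (-151 + (⅓)*(⅙)*12)*(-9) = (-151 + ⅔)*(-9) = -451/3*(-9) = 1353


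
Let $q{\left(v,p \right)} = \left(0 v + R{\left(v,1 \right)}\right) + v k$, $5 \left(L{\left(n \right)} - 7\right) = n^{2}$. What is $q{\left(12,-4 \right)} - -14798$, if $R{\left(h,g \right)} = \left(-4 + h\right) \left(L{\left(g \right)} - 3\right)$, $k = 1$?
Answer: $\frac{74218}{5} \approx 14844.0$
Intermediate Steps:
$L{\left(n \right)} = 7 + \frac{n^{2}}{5}$
$R{\left(h,g \right)} = \left(-4 + h\right) \left(4 + \frac{g^{2}}{5}\right)$ ($R{\left(h,g \right)} = \left(-4 + h\right) \left(\left(7 + \frac{g^{2}}{5}\right) - 3\right) = \left(-4 + h\right) \left(4 + \frac{g^{2}}{5}\right)$)
$q{\left(v,p \right)} = - \frac{84}{5} + \frac{26 v}{5}$ ($q{\left(v,p \right)} = \left(0 v + \left(-16 + 4 v - \frac{4 \cdot 1^{2}}{5} + \frac{v 1^{2}}{5}\right)\right) + v 1 = \left(0 + \left(-16 + 4 v - \frac{4}{5} + \frac{1}{5} v 1\right)\right) + v = \left(0 + \left(-16 + 4 v - \frac{4}{5} + \frac{v}{5}\right)\right) + v = \left(0 + \left(- \frac{84}{5} + \frac{21 v}{5}\right)\right) + v = \left(- \frac{84}{5} + \frac{21 v}{5}\right) + v = - \frac{84}{5} + \frac{26 v}{5}$)
$q{\left(12,-4 \right)} - -14798 = \left(- \frac{84}{5} + \frac{26}{5} \cdot 12\right) - -14798 = \left(- \frac{84}{5} + \frac{312}{5}\right) + 14798 = \frac{228}{5} + 14798 = \frac{74218}{5}$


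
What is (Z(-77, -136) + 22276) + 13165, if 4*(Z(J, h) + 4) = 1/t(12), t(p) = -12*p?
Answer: 20411711/576 ≈ 35437.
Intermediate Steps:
Z(J, h) = -2305/576 (Z(J, h) = -4 + 1/(4*((-12*12))) = -4 + (¼)/(-144) = -4 + (¼)*(-1/144) = -4 - 1/576 = -2305/576)
(Z(-77, -136) + 22276) + 13165 = (-2305/576 + 22276) + 13165 = 12828671/576 + 13165 = 20411711/576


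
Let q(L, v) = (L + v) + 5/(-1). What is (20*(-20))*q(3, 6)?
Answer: -1600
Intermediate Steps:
q(L, v) = -5 + L + v (q(L, v) = (L + v) + 5*(-1) = (L + v) - 5 = -5 + L + v)
(20*(-20))*q(3, 6) = (20*(-20))*(-5 + 3 + 6) = -400*4 = -1600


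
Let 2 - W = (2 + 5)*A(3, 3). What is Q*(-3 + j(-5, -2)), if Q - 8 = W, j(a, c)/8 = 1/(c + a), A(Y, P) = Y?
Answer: 319/7 ≈ 45.571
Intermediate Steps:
j(a, c) = 8/(a + c) (j(a, c) = 8/(c + a) = 8/(a + c))
W = -19 (W = 2 - (2 + 5)*3 = 2 - 7*3 = 2 - 1*21 = 2 - 21 = -19)
Q = -11 (Q = 8 - 19 = -11)
Q*(-3 + j(-5, -2)) = -11*(-3 + 8/(-5 - 2)) = -11*(-3 + 8/(-7)) = -11*(-3 + 8*(-1/7)) = -11*(-3 - 8/7) = -11*(-29/7) = 319/7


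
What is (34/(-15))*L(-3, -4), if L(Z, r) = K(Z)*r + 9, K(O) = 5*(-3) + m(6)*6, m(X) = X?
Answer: 170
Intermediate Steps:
K(O) = 21 (K(O) = 5*(-3) + 6*6 = -15 + 36 = 21)
L(Z, r) = 9 + 21*r (L(Z, r) = 21*r + 9 = 9 + 21*r)
(34/(-15))*L(-3, -4) = (34/(-15))*(9 + 21*(-4)) = (-1/15*34)*(9 - 84) = -34/15*(-75) = 170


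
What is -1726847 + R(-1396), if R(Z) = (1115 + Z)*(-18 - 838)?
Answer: -1486311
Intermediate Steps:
R(Z) = -954440 - 856*Z (R(Z) = (1115 + Z)*(-856) = -954440 - 856*Z)
-1726847 + R(-1396) = -1726847 + (-954440 - 856*(-1396)) = -1726847 + (-954440 + 1194976) = -1726847 + 240536 = -1486311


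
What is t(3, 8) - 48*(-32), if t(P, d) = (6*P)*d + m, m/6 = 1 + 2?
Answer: 1698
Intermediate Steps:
m = 18 (m = 6*(1 + 2) = 6*3 = 18)
t(P, d) = 18 + 6*P*d (t(P, d) = (6*P)*d + 18 = 6*P*d + 18 = 18 + 6*P*d)
t(3, 8) - 48*(-32) = (18 + 6*3*8) - 48*(-32) = (18 + 144) + 1536 = 162 + 1536 = 1698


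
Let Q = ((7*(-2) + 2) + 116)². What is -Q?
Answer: -10816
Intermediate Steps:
Q = 10816 (Q = ((-14 + 2) + 116)² = (-12 + 116)² = 104² = 10816)
-Q = -1*10816 = -10816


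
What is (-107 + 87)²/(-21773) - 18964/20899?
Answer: -421262772/455033927 ≈ -0.92578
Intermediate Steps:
(-107 + 87)²/(-21773) - 18964/20899 = (-20)²*(-1/21773) - 18964*1/20899 = 400*(-1/21773) - 18964/20899 = -400/21773 - 18964/20899 = -421262772/455033927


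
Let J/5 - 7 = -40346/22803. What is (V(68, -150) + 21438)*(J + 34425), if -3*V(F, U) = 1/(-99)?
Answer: 5001917647849550/6772491 ≈ 7.3856e+8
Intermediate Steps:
V(F, U) = 1/297 (V(F, U) = -1/3/(-99) = -1/3*(-1/99) = 1/297)
J = 596375/22803 (J = 35 + 5*(-40346/22803) = 35 - 201730/22803 = 596375/22803 ≈ 26.153)
(V(68, -150) + 21438)*(J + 34425) = (1/297 + 21438)*(596375/22803 + 34425) = (6367087/297)*(785589650/22803) = 5001917647849550/6772491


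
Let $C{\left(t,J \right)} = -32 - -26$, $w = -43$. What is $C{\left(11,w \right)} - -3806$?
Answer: $3800$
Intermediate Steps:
$C{\left(t,J \right)} = -6$ ($C{\left(t,J \right)} = -32 + 26 = -6$)
$C{\left(11,w \right)} - -3806 = -6 - -3806 = -6 + 3806 = 3800$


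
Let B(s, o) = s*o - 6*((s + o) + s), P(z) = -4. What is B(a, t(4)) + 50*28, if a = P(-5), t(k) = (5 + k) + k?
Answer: 1318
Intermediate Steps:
t(k) = 5 + 2*k
a = -4
B(s, o) = -12*s - 6*o + o*s (B(s, o) = o*s - 6*((o + s) + s) = o*s - 6*(o + 2*s) = o*s + (-12*s - 6*o) = -12*s - 6*o + o*s)
B(a, t(4)) + 50*28 = (-12*(-4) - 6*(5 + 2*4) + (5 + 2*4)*(-4)) + 50*28 = (48 - 6*(5 + 8) + (5 + 8)*(-4)) + 1400 = (48 - 6*13 + 13*(-4)) + 1400 = (48 - 78 - 52) + 1400 = -82 + 1400 = 1318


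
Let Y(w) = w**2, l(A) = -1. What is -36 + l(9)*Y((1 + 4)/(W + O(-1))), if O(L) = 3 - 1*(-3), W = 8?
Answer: -7081/196 ≈ -36.128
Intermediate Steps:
O(L) = 6 (O(L) = 3 + 3 = 6)
-36 + l(9)*Y((1 + 4)/(W + O(-1))) = -36 - ((1 + 4)/(8 + 6))**2 = -36 - (5/14)**2 = -36 - 1*25/196 = -36 - 25/196 = -7081/196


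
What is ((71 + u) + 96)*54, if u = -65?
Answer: 5508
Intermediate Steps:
((71 + u) + 96)*54 = ((71 - 65) + 96)*54 = (6 + 96)*54 = 102*54 = 5508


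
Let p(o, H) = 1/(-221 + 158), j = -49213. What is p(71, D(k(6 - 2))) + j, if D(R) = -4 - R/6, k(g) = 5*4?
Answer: -3100420/63 ≈ -49213.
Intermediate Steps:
k(g) = 20
D(R) = -4 - R/6
p(o, H) = -1/63 (p(o, H) = 1/(-63) = -1/63)
p(71, D(k(6 - 2))) + j = -1/63 - 49213 = -3100420/63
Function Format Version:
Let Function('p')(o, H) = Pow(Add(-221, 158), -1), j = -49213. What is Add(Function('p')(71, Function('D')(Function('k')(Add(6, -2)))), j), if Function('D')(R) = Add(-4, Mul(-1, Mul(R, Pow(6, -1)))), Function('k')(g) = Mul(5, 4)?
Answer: Rational(-3100420, 63) ≈ -49213.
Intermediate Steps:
Function('k')(g) = 20
Function('D')(R) = Add(-4, Mul(Rational(-1, 6), R)) (Function('D')(R) = Add(-4, Mul(-1, Mul(R, Rational(1, 6)))) = Add(-4, Mul(-1, Mul(Rational(1, 6), R))) = Add(-4, Mul(Rational(-1, 6), R)))
Function('p')(o, H) = Rational(-1, 63) (Function('p')(o, H) = Pow(-63, -1) = Rational(-1, 63))
Add(Function('p')(71, Function('D')(Function('k')(Add(6, -2)))), j) = Add(Rational(-1, 63), -49213) = Rational(-3100420, 63)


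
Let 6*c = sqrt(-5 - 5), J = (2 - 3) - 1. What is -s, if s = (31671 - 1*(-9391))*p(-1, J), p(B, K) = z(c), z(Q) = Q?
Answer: -20531*I*sqrt(10)/3 ≈ -21642.0*I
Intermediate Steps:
J = -2 (J = -1 - 1 = -2)
c = I*sqrt(10)/6 (c = sqrt(-5 - 5)/6 = sqrt(-10)/6 = (I*sqrt(10))/6 = I*sqrt(10)/6 ≈ 0.52705*I)
p(B, K) = I*sqrt(10)/6
s = 20531*I*sqrt(10)/3 (s = (31671 - 1*(-9391))*(I*sqrt(10)/6) = (31671 + 9391)*(I*sqrt(10)/6) = 41062*(I*sqrt(10)/6) = 20531*I*sqrt(10)/3 ≈ 21642.0*I)
-s = -20531*I*sqrt(10)/3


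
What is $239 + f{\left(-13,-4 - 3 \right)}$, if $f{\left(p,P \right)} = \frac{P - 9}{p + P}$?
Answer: $\frac{1199}{5} \approx 239.8$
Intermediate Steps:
$f{\left(p,P \right)} = \frac{-9 + P}{P + p}$
$239 + f{\left(-13,-4 - 3 \right)} = 239 + \frac{-9 - 7}{\left(-4 - 3\right) - 13} = 239 + \frac{-9 - 7}{-7 - 13} = 239 + \frac{1}{-20} \left(-16\right) = 239 - - \frac{4}{5} = 239 + \frac{4}{5} = \frac{1199}{5}$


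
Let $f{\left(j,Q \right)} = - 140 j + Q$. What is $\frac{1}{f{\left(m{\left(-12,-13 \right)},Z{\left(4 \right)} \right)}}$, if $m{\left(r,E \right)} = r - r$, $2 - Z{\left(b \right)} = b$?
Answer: $- \frac{1}{2} \approx -0.5$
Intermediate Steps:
$Z{\left(b \right)} = 2 - b$
$m{\left(r,E \right)} = 0$
$f{\left(j,Q \right)} = Q - 140 j$
$\frac{1}{f{\left(m{\left(-12,-13 \right)},Z{\left(4 \right)} \right)}} = \frac{1}{\left(2 - 4\right) - 0} = \frac{1}{\left(2 - 4\right) + 0} = \frac{1}{-2 + 0} = \frac{1}{-2} = - \frac{1}{2}$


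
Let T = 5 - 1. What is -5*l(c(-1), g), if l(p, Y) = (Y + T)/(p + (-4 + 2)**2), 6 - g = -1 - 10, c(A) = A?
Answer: -35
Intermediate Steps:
T = 4
g = 17 (g = 6 - (-1 - 10) = 6 - 1*(-11) = 6 + 11 = 17)
l(p, Y) = (4 + Y)/(4 + p) (l(p, Y) = (Y + 4)/(p + (-4 + 2)**2) = (4 + Y)/(p + (-2)**2) = (4 + Y)/(p + 4) = (4 + Y)/(4 + p))
-5*l(c(-1), g) = -5*(4 + 17)/(4 - 1) = -5*21/3 = -5*7 = -35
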